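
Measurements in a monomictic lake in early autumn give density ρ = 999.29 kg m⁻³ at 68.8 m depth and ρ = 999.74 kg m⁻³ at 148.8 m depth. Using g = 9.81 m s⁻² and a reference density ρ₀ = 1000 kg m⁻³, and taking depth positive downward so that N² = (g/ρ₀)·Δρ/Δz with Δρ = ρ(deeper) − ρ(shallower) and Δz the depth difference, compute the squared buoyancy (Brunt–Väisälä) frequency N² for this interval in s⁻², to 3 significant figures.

5.52 × 10⁻⁵ s⁻²

Δρ = 999.74 − 999.29 = 0.45 kg m⁻³ over Δz = 148.8 − 68.8 = 80 m.
N² = (9.81/1000) × (0.45/80) = 5.5181 × 10⁻⁵ s⁻² ≈ 5.52 × 10⁻⁵ s⁻².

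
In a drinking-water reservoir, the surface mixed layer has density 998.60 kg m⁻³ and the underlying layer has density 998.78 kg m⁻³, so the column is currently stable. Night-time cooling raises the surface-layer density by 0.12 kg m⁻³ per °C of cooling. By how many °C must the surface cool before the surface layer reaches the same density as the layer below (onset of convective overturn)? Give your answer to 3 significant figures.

Density deficit of the surface layer: 998.78 − 998.60 = 0.18 kg m⁻³.
Required change = 0.18 / 0.12 = 1.50 °C.

1.50 °C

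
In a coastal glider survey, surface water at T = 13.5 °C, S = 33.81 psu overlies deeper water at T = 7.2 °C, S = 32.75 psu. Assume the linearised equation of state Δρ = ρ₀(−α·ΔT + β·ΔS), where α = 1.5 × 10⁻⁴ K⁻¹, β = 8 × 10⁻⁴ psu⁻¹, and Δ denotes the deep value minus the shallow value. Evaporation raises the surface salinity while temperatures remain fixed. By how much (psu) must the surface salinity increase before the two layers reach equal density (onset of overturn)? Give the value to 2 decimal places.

0.12 psu

Neutral buoyancy requires −α(T_deep − T_surf) + β(S_deep − S_surf′) = 0.
S_surf′ = S_deep − (α/β)·ΔT = 32.75 − (1.5 × 10⁻⁴/8 × 10⁻⁴)·(-6.3) = 33.9312 psu.
Increase required: 33.9312 − 33.81 = 0.1212 psu.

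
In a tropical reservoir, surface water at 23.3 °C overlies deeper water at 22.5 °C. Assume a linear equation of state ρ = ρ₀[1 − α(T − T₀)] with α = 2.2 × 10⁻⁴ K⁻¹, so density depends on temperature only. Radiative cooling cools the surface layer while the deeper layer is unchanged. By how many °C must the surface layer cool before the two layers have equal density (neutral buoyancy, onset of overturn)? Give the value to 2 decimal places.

0.80 °C

With temperature the only control, equal density requires T_surf′ = T_deep.
T_surf′ = 22.5 °C.
Cooling required: 23.3 − 22.5 = 0.80 °C.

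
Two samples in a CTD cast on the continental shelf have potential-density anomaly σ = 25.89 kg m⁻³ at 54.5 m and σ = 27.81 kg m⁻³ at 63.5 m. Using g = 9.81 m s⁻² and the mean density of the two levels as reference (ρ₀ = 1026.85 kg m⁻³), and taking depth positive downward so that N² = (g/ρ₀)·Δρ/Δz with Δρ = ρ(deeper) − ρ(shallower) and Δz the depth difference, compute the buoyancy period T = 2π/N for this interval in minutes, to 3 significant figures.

2.32 min

Δρ = 1027.81 − 1025.89 = 1.92 kg m⁻³ over Δz = 63.5 − 54.5 = 9 m.
N² = (9.81/1026.85) × (1.92/9) = 2.0381 × 10⁻³ s⁻².
N = √(2.0381 × 10⁻³) = 0.045145 rad s⁻¹, so T = 2π/N = 139.18 s = 2.3197 min ≈ 2.32 min.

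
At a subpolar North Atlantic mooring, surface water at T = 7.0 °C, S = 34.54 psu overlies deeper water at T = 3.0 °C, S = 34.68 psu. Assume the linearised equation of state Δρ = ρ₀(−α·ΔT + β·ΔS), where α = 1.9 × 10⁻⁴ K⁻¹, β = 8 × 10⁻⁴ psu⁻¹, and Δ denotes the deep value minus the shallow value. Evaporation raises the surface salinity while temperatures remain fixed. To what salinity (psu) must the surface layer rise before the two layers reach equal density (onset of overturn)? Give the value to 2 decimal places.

Neutral buoyancy requires −α(T_deep − T_surf) + β(S_deep − S_surf′) = 0.
S_surf′ = S_deep − (α/β)·ΔT = 34.68 − (1.9 × 10⁻⁴/8 × 10⁻⁴)·(-4.0) = 35.6300 psu.
Increase required: 35.6300 − 34.54 = 1.0900 psu.

35.63 psu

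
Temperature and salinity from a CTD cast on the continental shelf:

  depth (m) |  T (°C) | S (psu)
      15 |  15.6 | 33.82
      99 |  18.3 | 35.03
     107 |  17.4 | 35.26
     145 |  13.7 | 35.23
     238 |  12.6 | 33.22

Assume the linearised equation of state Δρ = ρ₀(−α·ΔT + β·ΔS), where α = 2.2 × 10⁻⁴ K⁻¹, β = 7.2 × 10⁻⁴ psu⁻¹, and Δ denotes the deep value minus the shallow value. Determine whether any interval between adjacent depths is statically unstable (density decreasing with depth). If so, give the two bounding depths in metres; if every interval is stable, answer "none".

145–238 m

Evaluate Δρ/ρ₀ = −αΔT + βΔS across each adjacent pair:
  15–99 m: −αΔT+βΔS = −(2.2 × 10⁻⁴)(+2.7)+(7.2 × 10⁻⁴)(+1.21) = 2.8 × 10⁻⁴ → stable
  99–107 m: −αΔT+βΔS = −(2.2 × 10⁻⁴)(-0.9)+(7.2 × 10⁻⁴)(+0.23) = 3.6 × 10⁻⁴ → stable
  107–145 m: −αΔT+βΔS = −(2.2 × 10⁻⁴)(-3.7)+(7.2 × 10⁻⁴)(-0.03) = 7.9 × 10⁻⁴ → stable
  145–238 m: −αΔT+βΔS = −(2.2 × 10⁻⁴)(-1.1)+(7.2 × 10⁻⁴)(-2.01) = -1.2 × 10⁻³ → UNSTABLE
The 145–238 m interval has Δρ < 0: lighter water underlies denser water.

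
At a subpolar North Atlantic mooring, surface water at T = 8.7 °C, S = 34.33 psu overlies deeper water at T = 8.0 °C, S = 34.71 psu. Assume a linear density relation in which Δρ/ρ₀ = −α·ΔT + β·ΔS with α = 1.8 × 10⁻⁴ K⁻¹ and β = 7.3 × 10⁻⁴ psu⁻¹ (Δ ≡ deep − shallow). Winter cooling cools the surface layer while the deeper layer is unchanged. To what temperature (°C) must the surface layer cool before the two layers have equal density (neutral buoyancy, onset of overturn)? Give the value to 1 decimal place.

Neutral buoyancy requires Δρ = 0, i.e. −α(T_deep − T_surf′) + β(S_deep − S_surf) = 0.
T_surf′ = T_deep − (β/α)·ΔS = 8.0 − (7.3 × 10⁻⁴/1.8 × 10⁻⁴)·(+0.38) = 6.459 °C.
Cooling required: 8.7 − (6.459) = 2.241 °C.

6.5 °C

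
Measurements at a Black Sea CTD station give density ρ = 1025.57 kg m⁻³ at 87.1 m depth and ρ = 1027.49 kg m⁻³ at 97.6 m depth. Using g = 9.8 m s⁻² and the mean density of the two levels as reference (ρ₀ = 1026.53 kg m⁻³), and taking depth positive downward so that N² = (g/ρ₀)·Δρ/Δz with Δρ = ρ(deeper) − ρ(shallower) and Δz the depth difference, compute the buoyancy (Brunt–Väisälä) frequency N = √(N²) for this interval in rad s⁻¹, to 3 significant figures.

Δρ = 1027.49 − 1025.57 = 1.92 kg m⁻³ over Δz = 97.6 − 87.1 = 10.5 m.
N² = (9.8/1026.53) × (1.92/10.5) = 1.7457 × 10⁻³ s⁻².
N = √(1.7457 × 10⁻³) = 0.041782 rad s⁻¹ ≈ 0.0418 rad s⁻¹.
Since Δρ > 0 the layer is stably stratified.

0.0418 rad s⁻¹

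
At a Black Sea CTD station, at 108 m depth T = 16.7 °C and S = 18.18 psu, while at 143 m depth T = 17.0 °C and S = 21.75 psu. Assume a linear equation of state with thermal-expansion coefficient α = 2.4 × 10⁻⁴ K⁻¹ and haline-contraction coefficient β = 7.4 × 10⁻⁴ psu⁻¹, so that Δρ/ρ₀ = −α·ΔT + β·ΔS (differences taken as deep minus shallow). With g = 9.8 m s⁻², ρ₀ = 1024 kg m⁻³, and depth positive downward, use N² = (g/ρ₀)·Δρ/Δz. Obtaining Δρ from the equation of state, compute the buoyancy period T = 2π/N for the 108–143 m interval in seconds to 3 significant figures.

234 s

ΔT = +0.3 K, ΔS = +3.57 psu (deep − shallow).
Δρ/ρ₀ = −αΔT + βΔS = -7.20 × 10⁻⁵ + 2.6418 × 10⁻³ = 2.5698 × 10⁻³, so Δρ ≈ 2.631 kg m⁻³.
N² = (g/ρ₀)·Δρ/Δz = g·(Δρ/ρ₀)/Δz = 9.8 × 2.5698 × 10⁻³ / 35 = 7.1954 × 10⁻⁴ s⁻².
N = √(7.1954 × 10⁻⁴) = 0.026824 rad s⁻¹ → T = 2π/N = 234.24 s ≈ 234 s.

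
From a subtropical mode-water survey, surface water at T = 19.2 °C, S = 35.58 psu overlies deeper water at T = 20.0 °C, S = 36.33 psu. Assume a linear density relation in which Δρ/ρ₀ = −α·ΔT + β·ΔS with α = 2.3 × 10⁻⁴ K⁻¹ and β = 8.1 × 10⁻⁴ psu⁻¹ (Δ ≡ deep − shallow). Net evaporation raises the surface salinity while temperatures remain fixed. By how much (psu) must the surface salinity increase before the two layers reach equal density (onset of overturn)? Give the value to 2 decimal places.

0.52 psu

Neutral buoyancy requires −α(T_deep − T_surf) + β(S_deep − S_surf′) = 0.
S_surf′ = S_deep − (α/β)·ΔT = 36.33 − (2.3 × 10⁻⁴/8.1 × 10⁻⁴)·(+0.8) = 36.1028 psu.
Increase required: 36.1028 − 35.58 = 0.5228 psu.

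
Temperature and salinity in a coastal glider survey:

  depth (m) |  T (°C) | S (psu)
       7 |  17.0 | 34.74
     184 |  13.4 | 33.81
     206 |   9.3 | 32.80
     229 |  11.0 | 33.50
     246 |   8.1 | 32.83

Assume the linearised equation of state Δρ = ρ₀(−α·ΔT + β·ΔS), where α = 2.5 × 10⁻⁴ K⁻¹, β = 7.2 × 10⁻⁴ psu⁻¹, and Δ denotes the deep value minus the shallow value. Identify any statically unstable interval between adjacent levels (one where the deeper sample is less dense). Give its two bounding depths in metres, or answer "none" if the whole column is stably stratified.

none

Evaluate Δρ/ρ₀ = −αΔT + βΔS across each adjacent pair:
  7–184 m: −αΔT+βΔS = −(2.5 × 10⁻⁴)(-3.6)+(7.2 × 10⁻⁴)(-0.93) = 2.3 × 10⁻⁴ → stable
  184–206 m: −αΔT+βΔS = −(2.5 × 10⁻⁴)(-4.1)+(7.2 × 10⁻⁴)(-1.01) = 3.0 × 10⁻⁴ → stable
  206–229 m: −αΔT+βΔS = −(2.5 × 10⁻⁴)(+1.7)+(7.2 × 10⁻⁴)(+0.70) = 7.9 × 10⁻⁵ → stable
  229–246 m: −αΔT+βΔS = −(2.5 × 10⁻⁴)(-2.9)+(7.2 × 10⁻⁴)(-0.67) = 2.4 × 10⁻⁴ → stable
Every interval has Δρ > 0: the column is stably stratified throughout.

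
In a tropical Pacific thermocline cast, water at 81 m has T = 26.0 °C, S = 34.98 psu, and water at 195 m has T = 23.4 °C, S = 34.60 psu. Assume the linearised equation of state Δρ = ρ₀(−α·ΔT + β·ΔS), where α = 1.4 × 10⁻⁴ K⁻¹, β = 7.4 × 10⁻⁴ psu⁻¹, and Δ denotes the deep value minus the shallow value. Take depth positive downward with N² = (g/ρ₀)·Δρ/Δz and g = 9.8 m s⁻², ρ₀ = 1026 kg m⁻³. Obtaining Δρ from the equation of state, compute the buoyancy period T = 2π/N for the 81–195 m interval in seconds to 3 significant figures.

ΔT = -2.6 K, ΔS = -0.38 psu (deep − shallow).
Δρ/ρ₀ = −αΔT + βΔS = 3.64 × 10⁻⁴ − 2.812 × 10⁻⁴ = 8.28 × 10⁻⁵, so Δρ ≈ 0.08495 kg m⁻³.
N² = (g/ρ₀)·Δρ/Δz = g·(Δρ/ρ₀)/Δz = 9.8 × 8.28 × 10⁻⁵ / 114 = 7.1179 × 10⁻⁶ s⁻².
N = √(7.1179 × 10⁻⁶) = 2.6679 × 10⁻³ rad s⁻¹ → T = 2π/N = 2.3551 × 10³ s ≈ 2.36 × 10³ s.

2.36 × 10³ s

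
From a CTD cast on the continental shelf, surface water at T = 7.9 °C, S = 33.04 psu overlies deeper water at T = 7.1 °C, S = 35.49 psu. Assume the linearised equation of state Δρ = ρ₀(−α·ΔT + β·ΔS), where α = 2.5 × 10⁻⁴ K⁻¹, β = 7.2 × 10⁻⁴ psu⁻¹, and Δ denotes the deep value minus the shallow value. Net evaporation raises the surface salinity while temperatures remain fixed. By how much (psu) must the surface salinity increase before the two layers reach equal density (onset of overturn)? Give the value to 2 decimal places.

2.73 psu

Neutral buoyancy requires −α(T_deep − T_surf) + β(S_deep − S_surf′) = 0.
S_surf′ = S_deep − (α/β)·ΔT = 35.49 − (2.5 × 10⁻⁴/7.2 × 10⁻⁴)·(-0.8) = 35.7678 psu.
Increase required: 35.7678 − 33.04 = 2.7278 psu.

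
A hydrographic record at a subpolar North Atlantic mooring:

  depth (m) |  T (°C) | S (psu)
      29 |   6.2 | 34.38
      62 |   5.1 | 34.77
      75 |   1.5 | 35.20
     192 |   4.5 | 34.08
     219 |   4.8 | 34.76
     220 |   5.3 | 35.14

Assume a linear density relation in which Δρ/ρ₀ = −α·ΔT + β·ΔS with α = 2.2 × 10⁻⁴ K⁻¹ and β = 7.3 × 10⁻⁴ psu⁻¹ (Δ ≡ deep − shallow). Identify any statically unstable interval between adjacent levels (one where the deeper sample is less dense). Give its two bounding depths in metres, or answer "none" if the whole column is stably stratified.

Evaluate Δρ/ρ₀ = −αΔT + βΔS across each adjacent pair:
  29–62 m: −αΔT+βΔS = −(2.2 × 10⁻⁴)(-1.1)+(7.3 × 10⁻⁴)(+0.39) = 5.3 × 10⁻⁴ → stable
  62–75 m: −αΔT+βΔS = −(2.2 × 10⁻⁴)(-3.6)+(7.3 × 10⁻⁴)(+0.43) = 1.1 × 10⁻³ → stable
  75–192 m: −αΔT+βΔS = −(2.2 × 10⁻⁴)(+3.0)+(7.3 × 10⁻⁴)(-1.12) = -1.5 × 10⁻³ → UNSTABLE
  192–219 m: −αΔT+βΔS = −(2.2 × 10⁻⁴)(+0.3)+(7.3 × 10⁻⁴)(+0.68) = 4.3 × 10⁻⁴ → stable
  219–220 m: −αΔT+βΔS = −(2.2 × 10⁻⁴)(+0.5)+(7.3 × 10⁻⁴)(+0.38) = 1.7 × 10⁻⁴ → stable
The 75–192 m interval has Δρ < 0: lighter water underlies denser water.

75–192 m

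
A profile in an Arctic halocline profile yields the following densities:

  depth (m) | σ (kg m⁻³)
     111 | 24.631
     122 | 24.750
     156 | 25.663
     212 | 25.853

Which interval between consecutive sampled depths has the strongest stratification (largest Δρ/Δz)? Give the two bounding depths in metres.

122–156 m

Compute the density gradient over each adjacent pair:
  111–122 m: Δρ/Δz = 0.119/11 = 0.011 kg m⁻⁴
  122–156 m: Δρ/Δz = 0.913/34 = 0.027 kg m⁻⁴
  156–212 m: Δρ/Δz = 0.190/56 = 3.4 × 10⁻³ kg m⁻⁴
The largest gradient is in the 122–156 m interval — the pycnocline.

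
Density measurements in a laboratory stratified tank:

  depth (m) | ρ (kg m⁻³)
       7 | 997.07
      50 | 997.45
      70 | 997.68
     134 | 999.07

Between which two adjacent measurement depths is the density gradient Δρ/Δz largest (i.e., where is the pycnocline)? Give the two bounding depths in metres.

Compute the density gradient over each adjacent pair:
  7–50 m: Δρ/Δz = 0.38/43 = 8.8 × 10⁻³ kg m⁻⁴
  50–70 m: Δρ/Δz = 0.23/20 = 0.011 kg m⁻⁴
  70–134 m: Δρ/Δz = 1.39/64 = 0.022 kg m⁻⁴
The largest gradient is in the 70–134 m interval — the pycnocline.

70–134 m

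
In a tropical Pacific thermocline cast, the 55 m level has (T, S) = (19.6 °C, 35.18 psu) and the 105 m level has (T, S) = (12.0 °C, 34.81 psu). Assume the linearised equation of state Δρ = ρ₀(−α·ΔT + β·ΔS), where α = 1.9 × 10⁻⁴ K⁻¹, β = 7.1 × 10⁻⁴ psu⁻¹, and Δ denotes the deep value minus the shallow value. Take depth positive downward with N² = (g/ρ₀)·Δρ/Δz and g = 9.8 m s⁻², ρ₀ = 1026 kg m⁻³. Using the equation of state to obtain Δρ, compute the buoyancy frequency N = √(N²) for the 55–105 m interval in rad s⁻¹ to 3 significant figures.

0.0152 rad s⁻¹

ΔT = -7.6 K, ΔS = -0.37 psu (deep − shallow).
Δρ/ρ₀ = −αΔT + βΔS = 1.444 × 10⁻³ − 2.627 × 10⁻⁴ = 1.1813 × 10⁻³, so Δρ ≈ 1.212 kg m⁻³.
N² = (g/ρ₀)·Δρ/Δz = g·(Δρ/ρ₀)/Δz = 9.8 × 1.1813 × 10⁻³ / 50 = 2.3153 × 10⁻⁴ s⁻².
N = √(2.3153 × 10⁻⁴) = 0.015216 rad s⁻¹ ≈ 0.0152 rad s⁻¹.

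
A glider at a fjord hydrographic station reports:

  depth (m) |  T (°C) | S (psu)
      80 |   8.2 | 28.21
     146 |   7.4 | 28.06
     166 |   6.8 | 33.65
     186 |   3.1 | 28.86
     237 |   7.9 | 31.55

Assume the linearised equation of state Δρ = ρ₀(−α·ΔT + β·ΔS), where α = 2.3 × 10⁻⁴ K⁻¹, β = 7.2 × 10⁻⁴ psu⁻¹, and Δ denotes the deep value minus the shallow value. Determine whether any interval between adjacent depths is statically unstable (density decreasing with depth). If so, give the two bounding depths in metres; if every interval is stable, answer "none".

Evaluate Δρ/ρ₀ = −αΔT + βΔS across each adjacent pair:
  80–146 m: −αΔT+βΔS = −(2.3 × 10⁻⁴)(-0.8)+(7.2 × 10⁻⁴)(-0.15) = 7.6 × 10⁻⁵ → stable
  146–166 m: −αΔT+βΔS = −(2.3 × 10⁻⁴)(-0.6)+(7.2 × 10⁻⁴)(+5.59) = 4.2 × 10⁻³ → stable
  166–186 m: −αΔT+βΔS = −(2.3 × 10⁻⁴)(-3.7)+(7.2 × 10⁻⁴)(-4.79) = -2.6 × 10⁻³ → UNSTABLE
  186–237 m: −αΔT+βΔS = −(2.3 × 10⁻⁴)(+4.8)+(7.2 × 10⁻⁴)(+2.69) = 8.3 × 10⁻⁴ → stable
The 166–186 m interval has Δρ < 0: lighter water underlies denser water.

166–186 m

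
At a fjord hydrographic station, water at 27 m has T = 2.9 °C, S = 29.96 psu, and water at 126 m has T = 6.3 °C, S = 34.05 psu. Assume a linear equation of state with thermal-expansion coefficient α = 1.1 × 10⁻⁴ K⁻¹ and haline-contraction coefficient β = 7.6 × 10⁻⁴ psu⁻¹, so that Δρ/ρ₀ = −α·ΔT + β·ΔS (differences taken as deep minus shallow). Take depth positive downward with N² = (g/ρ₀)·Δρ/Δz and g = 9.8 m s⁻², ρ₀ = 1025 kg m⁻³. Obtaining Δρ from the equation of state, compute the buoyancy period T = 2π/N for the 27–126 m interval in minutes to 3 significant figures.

ΔT = +3.4 K, ΔS = +4.09 psu (deep − shallow).
Δρ/ρ₀ = −αΔT + βΔS = -3.74 × 10⁻⁴ + 3.1084 × 10⁻³ = 2.7344 × 10⁻³, so Δρ ≈ 2.803 kg m⁻³.
N² = (g/ρ₀)·Δρ/Δz = g·(Δρ/ρ₀)/Δz = 9.8 × 2.7344 × 10⁻³ / 99 = 2.7068 × 10⁻⁴ s⁻².
N = √(2.7068 × 10⁻⁴) = 0.016452 rad s⁻¹ → T = 2π/N = 381.91 s = 6.3652 min ≈ 6.37 min.

6.37 min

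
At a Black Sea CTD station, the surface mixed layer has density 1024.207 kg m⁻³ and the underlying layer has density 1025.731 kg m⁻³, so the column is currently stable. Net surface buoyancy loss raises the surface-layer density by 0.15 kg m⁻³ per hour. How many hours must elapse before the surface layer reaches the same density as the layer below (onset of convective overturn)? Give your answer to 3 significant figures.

Density deficit of the surface layer: 1025.731 − 1024.207 = 1.524 kg m⁻³.
Required change = 1.524 / 0.15 = 10.2 hours.

10.2 hours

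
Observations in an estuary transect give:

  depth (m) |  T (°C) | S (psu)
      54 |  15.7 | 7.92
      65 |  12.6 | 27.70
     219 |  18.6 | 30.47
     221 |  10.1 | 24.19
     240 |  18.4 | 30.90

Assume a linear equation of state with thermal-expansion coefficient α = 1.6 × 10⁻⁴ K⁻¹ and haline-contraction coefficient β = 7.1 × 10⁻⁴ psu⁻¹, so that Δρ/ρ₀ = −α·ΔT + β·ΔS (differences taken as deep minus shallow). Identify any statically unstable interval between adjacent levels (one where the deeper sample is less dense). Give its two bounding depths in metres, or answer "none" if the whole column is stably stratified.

219–221 m

Evaluate Δρ/ρ₀ = −αΔT + βΔS across each adjacent pair:
  54–65 m: −αΔT+βΔS = −(1.6 × 10⁻⁴)(-3.1)+(7.1 × 10⁻⁴)(+19.78) = 0.015 → stable
  65–219 m: −αΔT+βΔS = −(1.6 × 10⁻⁴)(+6.0)+(7.1 × 10⁻⁴)(+2.77) = 1.0 × 10⁻³ → stable
  219–221 m: −αΔT+βΔS = −(1.6 × 10⁻⁴)(-8.5)+(7.1 × 10⁻⁴)(-6.28) = -3.1 × 10⁻³ → UNSTABLE
  221–240 m: −αΔT+βΔS = −(1.6 × 10⁻⁴)(+8.3)+(7.1 × 10⁻⁴)(+6.71) = 3.4 × 10⁻³ → stable
The 219–221 m interval has Δρ < 0: lighter water underlies denser water.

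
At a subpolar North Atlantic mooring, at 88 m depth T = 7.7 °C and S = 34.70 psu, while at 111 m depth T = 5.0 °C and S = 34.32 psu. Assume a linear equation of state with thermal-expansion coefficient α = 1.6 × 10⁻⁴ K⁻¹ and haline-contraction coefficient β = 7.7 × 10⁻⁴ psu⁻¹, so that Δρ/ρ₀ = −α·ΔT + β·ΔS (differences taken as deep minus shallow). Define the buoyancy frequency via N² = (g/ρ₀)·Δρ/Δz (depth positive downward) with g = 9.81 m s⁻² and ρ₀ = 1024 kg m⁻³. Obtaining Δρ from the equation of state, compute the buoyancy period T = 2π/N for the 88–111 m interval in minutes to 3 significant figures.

13.6 min

ΔT = -2.7 K, ΔS = -0.38 psu (deep − shallow).
Δρ/ρ₀ = −αΔT + βΔS = 4.32 × 10⁻⁴ − 2.926 × 10⁻⁴ = 1.394 × 10⁻⁴, so Δρ ≈ 0.1427 kg m⁻³.
N² = (g/ρ₀)·Δρ/Δz = g·(Δρ/ρ₀)/Δz = 9.81 × 1.394 × 10⁻⁴ / 23 = 5.9457 × 10⁻⁵ s⁻².
N = √(5.9457 × 10⁻⁵) = 7.7108 × 10⁻³ rad s⁻¹ → T = 2π/N = 814.86 s = 13.581 min ≈ 13.6 min.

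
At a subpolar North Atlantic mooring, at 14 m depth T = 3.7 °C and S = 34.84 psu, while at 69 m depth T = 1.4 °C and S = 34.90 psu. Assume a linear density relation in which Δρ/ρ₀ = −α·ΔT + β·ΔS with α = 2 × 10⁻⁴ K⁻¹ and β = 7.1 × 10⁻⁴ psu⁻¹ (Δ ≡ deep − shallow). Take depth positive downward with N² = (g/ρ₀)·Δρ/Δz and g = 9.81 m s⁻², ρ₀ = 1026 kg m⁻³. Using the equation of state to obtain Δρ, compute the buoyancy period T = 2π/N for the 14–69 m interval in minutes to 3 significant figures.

11.1 min

ΔT = -2.3 K, ΔS = +0.06 psu (deep − shallow).
Δρ/ρ₀ = −αΔT + βΔS = 4.60 × 10⁻⁴ + 4.26 × 10⁻⁵ = 5.026 × 10⁻⁴, so Δρ ≈ 0.5157 kg m⁻³.
N² = (g/ρ₀)·Δρ/Δz = g·(Δρ/ρ₀)/Δz = 9.81 × 5.026 × 10⁻⁴ / 55 = 8.9646 × 10⁻⁵ s⁻².
N = √(8.9646 × 10⁻⁵) = 9.4682 × 10⁻³ rad s⁻¹ → T = 2π/N = 663.61 s = 11.060 min ≈ 11.1 min.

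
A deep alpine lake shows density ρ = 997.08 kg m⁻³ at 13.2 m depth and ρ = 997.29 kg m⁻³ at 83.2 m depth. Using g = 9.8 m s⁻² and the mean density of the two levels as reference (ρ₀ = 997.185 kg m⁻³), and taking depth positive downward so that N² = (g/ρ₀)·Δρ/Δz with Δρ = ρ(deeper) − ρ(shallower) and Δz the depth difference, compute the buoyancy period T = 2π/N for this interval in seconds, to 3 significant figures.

Δρ = 997.29 − 997.08 = 0.21 kg m⁻³ over Δz = 83.2 − 13.2 = 70 m.
N² = (9.8/997.185) × (0.21/70) = 2.9483 × 10⁻⁵ s⁻².
N = √(2.9483 × 10⁻⁵) = 5.4298 × 10⁻³ rad s⁻¹, so T = 2π/N = 1.1572 × 10³ s ≈ 1.16 × 10³ s.

1.16 × 10³ s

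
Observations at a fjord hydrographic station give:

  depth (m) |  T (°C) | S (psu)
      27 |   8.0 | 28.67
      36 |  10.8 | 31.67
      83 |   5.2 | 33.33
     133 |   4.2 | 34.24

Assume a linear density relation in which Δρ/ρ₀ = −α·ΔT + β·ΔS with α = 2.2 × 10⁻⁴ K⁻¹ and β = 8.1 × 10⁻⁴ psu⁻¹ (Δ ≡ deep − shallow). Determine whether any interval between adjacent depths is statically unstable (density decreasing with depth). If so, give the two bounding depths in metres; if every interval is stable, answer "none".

none

Evaluate Δρ/ρ₀ = −αΔT + βΔS across each adjacent pair:
  27–36 m: −αΔT+βΔS = −(2.2 × 10⁻⁴)(+2.8)+(8.1 × 10⁻⁴)(+3.00) = 1.8 × 10⁻³ → stable
  36–83 m: −αΔT+βΔS = −(2.2 × 10⁻⁴)(-5.6)+(8.1 × 10⁻⁴)(+1.66) = 2.6 × 10⁻³ → stable
  83–133 m: −αΔT+βΔS = −(2.2 × 10⁻⁴)(-1.0)+(8.1 × 10⁻⁴)(+0.91) = 9.6 × 10⁻⁴ → stable
Every interval has Δρ > 0: the column is stably stratified throughout.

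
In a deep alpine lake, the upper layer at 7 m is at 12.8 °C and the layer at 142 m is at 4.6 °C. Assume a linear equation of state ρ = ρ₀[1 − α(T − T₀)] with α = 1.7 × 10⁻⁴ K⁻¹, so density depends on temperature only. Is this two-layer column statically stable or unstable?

stable

ΔT = 4.6 − 12.8 = -8.2 K, so Δρ/ρ₀ = −αΔT = 1.394 × 10⁻³.
Δρ/ρ₀ > 0, so Δρ > 0: deeper water is denser → statically stable.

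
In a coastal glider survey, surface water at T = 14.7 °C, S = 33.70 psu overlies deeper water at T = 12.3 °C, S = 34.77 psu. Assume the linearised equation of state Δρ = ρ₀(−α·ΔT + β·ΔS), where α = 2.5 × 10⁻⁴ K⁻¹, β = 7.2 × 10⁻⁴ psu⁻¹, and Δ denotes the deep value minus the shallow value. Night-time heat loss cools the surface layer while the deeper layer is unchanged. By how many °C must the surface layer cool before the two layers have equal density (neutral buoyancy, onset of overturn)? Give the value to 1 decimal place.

Neutral buoyancy requires Δρ = 0, i.e. −α(T_deep − T_surf′) + β(S_deep − S_surf) = 0.
T_surf′ = T_deep − (β/α)·ΔS = 12.3 − (7.2 × 10⁻⁴/2.5 × 10⁻⁴)·(+1.07) = 9.218 °C.
Cooling required: 14.7 − (9.218) = 5.482 °C.

5.5 °C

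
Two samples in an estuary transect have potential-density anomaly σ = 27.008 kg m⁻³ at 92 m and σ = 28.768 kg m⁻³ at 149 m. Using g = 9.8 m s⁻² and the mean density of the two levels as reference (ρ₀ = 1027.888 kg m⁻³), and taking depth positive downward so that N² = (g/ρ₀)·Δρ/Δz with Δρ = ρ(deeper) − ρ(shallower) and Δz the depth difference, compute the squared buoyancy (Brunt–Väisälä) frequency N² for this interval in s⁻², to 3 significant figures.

2.94 × 10⁻⁴ s⁻²

Δρ = 1028.768 − 1027.008 = 1.760 kg m⁻³ over Δz = 149 − 92 = 57 m.
N² = (9.8/1027.888) × (1.760/57) = 2.9439 × 10⁻⁴ s⁻² ≈ 2.94 × 10⁻⁴ s⁻².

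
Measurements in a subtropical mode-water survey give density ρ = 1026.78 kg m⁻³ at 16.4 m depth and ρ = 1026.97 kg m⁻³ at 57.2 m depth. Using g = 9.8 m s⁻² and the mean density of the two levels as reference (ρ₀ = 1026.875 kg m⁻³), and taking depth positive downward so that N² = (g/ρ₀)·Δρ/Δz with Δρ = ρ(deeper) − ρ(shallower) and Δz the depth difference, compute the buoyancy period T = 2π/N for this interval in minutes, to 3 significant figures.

Δρ = 1026.97 − 1026.78 = 0.19 kg m⁻³ over Δz = 57.2 − 16.4 = 40.8 m.
N² = (9.8/1026.875) × (0.19/40.8) = 4.4443 × 10⁻⁵ s⁻².
N = √(4.4443 × 10⁻⁵) = 6.6666 × 10⁻³ rad s⁻¹, so T = 2π/N = 942.49 s = 15.708 min ≈ 15.7 min.
Since Δρ > 0 the layer is stably stratified.

15.7 min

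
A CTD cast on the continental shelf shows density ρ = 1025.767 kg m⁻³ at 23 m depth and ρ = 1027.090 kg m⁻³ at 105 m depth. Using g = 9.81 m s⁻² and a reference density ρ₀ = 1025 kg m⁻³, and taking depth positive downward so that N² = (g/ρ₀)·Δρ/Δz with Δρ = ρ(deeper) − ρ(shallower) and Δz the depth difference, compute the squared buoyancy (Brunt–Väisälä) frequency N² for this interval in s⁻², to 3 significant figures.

1.54 × 10⁻⁴ s⁻²

Δρ = 1027.090 − 1025.767 = 1.323 kg m⁻³ over Δz = 105 − 23 = 82 m.
N² = (9.81/1025) × (1.323/82) = 1.5442 × 10⁻⁴ s⁻² ≈ 1.54 × 10⁻⁴ s⁻².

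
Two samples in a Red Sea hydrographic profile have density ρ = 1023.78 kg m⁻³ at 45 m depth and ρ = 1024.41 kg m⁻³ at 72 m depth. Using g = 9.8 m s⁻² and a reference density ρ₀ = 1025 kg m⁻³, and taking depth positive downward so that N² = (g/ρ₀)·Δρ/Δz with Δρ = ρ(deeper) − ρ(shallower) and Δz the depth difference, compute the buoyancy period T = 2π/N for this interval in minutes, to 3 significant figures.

7.01 min

Δρ = 1024.41 − 1023.78 = 0.63 kg m⁻³ over Δz = 72 − 45 = 27 m.
N² = (9.8/1025) × (0.63/27) = 2.2309 × 10⁻⁴ s⁻².
N = √(2.2309 × 10⁻⁴) = 0.014936 rad s⁻¹, so T = 2π/N = 420.67 s = 7.0112 min ≈ 7.01 min.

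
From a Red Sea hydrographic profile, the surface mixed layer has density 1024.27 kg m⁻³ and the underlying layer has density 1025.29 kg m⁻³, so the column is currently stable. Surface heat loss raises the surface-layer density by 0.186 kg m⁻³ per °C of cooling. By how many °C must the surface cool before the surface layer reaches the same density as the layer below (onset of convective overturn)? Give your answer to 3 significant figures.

5.48 °C

Density deficit of the surface layer: 1025.29 − 1024.27 = 1.02 kg m⁻³.
Required change = 1.02 / 0.186 = 5.48 °C.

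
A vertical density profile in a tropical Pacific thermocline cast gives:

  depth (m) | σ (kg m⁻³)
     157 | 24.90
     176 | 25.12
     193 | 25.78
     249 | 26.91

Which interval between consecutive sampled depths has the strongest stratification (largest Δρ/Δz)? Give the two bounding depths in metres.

Compute the density gradient over each adjacent pair:
  157–176 m: Δρ/Δz = 0.22/19 = 0.012 kg m⁻⁴
  176–193 m: Δρ/Δz = 0.66/17 = 0.039 kg m⁻⁴
  193–249 m: Δρ/Δz = 1.13/56 = 0.020 kg m⁻⁴
The largest gradient is in the 176–193 m interval — the pycnocline.

176–193 m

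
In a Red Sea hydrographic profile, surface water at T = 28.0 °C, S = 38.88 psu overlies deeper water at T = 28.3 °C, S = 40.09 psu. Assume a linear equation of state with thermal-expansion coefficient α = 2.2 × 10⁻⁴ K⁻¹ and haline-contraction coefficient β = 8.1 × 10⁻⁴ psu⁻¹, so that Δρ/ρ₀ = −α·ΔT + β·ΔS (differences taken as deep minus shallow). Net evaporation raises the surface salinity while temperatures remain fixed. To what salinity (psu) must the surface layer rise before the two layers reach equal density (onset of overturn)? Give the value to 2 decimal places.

40.01 psu

Neutral buoyancy requires −α(T_deep − T_surf) + β(S_deep − S_surf′) = 0.
S_surf′ = S_deep − (α/β)·ΔT = 40.09 − (2.2 × 10⁻⁴/8.1 × 10⁻⁴)·(+0.3) = 40.0085 psu.
Increase required: 40.0085 − 38.88 = 1.1285 psu.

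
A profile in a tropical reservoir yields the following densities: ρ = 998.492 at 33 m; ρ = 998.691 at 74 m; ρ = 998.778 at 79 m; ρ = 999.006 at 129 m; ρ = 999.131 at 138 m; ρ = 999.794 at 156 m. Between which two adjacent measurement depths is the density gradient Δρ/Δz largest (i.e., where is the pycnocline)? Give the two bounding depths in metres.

138–156 m

Compute the density gradient over each adjacent pair:
  33–74 m: Δρ/Δz = 0.199/41 = 4.9 × 10⁻³ kg m⁻⁴
  74–79 m: Δρ/Δz = 0.087/5 = 0.017 kg m⁻⁴
  79–129 m: Δρ/Δz = 0.228/50 = 4.6 × 10⁻³ kg m⁻⁴
  129–138 m: Δρ/Δz = 0.125/9 = 0.014 kg m⁻⁴
  138–156 m: Δρ/Δz = 0.663/18 = 0.037 kg m⁻⁴
The largest gradient is in the 138–156 m interval — the pycnocline.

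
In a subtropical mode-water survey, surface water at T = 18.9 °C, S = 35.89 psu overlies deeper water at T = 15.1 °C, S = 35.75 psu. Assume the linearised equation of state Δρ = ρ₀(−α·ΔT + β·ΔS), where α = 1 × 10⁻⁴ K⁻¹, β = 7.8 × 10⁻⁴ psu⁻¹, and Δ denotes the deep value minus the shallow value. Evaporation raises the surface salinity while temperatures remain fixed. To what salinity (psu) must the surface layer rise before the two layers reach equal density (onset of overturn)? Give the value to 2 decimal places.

36.24 psu

Neutral buoyancy requires −α(T_deep − T_surf) + β(S_deep − S_surf′) = 0.
S_surf′ = S_deep − (α/β)·ΔT = 35.75 − (1 × 10⁻⁴/7.8 × 10⁻⁴)·(-3.8) = 36.2372 psu.
Increase required: 36.2372 − 35.89 = 0.3472 psu.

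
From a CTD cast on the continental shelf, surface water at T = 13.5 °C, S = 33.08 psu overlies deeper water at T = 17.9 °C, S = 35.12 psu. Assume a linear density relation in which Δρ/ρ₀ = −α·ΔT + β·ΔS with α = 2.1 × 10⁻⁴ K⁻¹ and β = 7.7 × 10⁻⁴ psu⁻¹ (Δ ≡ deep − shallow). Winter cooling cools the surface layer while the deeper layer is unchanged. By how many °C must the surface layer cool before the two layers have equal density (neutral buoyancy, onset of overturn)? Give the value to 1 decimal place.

3.1 °C

Neutral buoyancy requires Δρ = 0, i.e. −α(T_deep − T_surf′) + β(S_deep − S_surf) = 0.
T_surf′ = T_deep − (β/α)·ΔS = 17.9 − (7.7 × 10⁻⁴/2.1 × 10⁻⁴)·(+2.04) = 10.420 °C.
Cooling required: 13.5 − (10.420) = 3.080 °C.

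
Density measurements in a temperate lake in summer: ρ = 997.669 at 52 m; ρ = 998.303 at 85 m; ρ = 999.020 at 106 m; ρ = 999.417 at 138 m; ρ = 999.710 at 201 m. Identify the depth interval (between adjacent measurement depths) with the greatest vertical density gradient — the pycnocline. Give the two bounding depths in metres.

85–106 m

Compute the density gradient over each adjacent pair:
  52–85 m: Δρ/Δz = 0.634/33 = 0.019 kg m⁻⁴
  85–106 m: Δρ/Δz = 0.717/21 = 0.034 kg m⁻⁴
  106–138 m: Δρ/Δz = 0.397/32 = 0.012 kg m⁻⁴
  138–201 m: Δρ/Δz = 0.293/63 = 4.7 × 10⁻³ kg m⁻⁴
The largest gradient is in the 85–106 m interval — the pycnocline.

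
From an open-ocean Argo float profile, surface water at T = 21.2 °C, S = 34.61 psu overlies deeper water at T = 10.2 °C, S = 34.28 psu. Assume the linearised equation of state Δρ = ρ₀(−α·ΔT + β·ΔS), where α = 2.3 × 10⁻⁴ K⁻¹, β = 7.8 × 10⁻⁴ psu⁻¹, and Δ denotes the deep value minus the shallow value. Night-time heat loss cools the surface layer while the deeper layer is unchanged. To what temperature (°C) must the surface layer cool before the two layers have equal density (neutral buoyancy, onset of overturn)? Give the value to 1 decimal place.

Neutral buoyancy requires Δρ = 0, i.e. −α(T_deep − T_surf′) + β(S_deep − S_surf) = 0.
T_surf′ = T_deep − (β/α)·ΔS = 10.2 − (7.8 × 10⁻⁴/2.3 × 10⁻⁴)·(-0.33) = 11.319 °C.
Cooling required: 21.2 − (11.319) = 9.881 °C.

11.3 °C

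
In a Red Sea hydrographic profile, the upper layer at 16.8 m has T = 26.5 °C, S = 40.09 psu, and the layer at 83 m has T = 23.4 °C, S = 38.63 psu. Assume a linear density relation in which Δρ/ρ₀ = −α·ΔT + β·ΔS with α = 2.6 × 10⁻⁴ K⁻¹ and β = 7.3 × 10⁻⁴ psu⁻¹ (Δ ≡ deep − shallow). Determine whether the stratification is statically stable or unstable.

unstable

ΔT = 23.4 − 26.5 = -3.1 K and ΔS = 38.63 − 40.09 = -1.46 psu (deep − shallow).
−αΔT = 8.06 × 10⁻⁴; βΔS = -1.0658 × 10⁻³; sum Δρ/ρ₀ = -2.598 × 10⁻⁴.
Δρ/ρ₀ < 0, so Δρ < 0: deeper water is lighter → statically unstable; the column would overturn.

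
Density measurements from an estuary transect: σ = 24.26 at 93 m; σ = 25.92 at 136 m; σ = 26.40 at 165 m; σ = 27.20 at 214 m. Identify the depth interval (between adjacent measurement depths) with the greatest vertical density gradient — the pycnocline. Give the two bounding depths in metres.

Compute the density gradient over each adjacent pair:
  93–136 m: Δρ/Δz = 1.66/43 = 0.039 kg m⁻⁴
  136–165 m: Δρ/Δz = 0.48/29 = 0.017 kg m⁻⁴
  165–214 m: Δρ/Δz = 0.80/49 = 0.016 kg m⁻⁴
The largest gradient is in the 93–136 m interval — the pycnocline.

93–136 m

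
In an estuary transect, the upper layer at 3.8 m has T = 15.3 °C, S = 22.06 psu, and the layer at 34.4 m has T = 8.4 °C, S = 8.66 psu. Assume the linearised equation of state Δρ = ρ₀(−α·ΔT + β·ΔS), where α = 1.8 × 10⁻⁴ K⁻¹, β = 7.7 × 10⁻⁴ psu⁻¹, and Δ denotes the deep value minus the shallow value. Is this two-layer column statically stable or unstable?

unstable

ΔT = 8.4 − 15.3 = -6.9 K and ΔS = 8.66 − 22.06 = -13.40 psu (deep − shallow).
−αΔT = 1.242 × 10⁻³; βΔS = -0.010318; sum Δρ/ρ₀ = -9.076 × 10⁻³.
Δρ/ρ₀ < 0, so Δρ < 0: deeper water is lighter → statically unstable; the column would overturn.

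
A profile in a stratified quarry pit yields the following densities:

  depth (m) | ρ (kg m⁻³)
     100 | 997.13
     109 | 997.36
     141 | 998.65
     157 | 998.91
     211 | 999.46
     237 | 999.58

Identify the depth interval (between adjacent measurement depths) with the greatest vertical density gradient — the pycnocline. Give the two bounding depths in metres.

109–141 m

Compute the density gradient over each adjacent pair:
  100–109 m: Δρ/Δz = 0.23/9 = 0.026 kg m⁻⁴
  109–141 m: Δρ/Δz = 1.29/32 = 0.040 kg m⁻⁴
  141–157 m: Δρ/Δz = 0.26/16 = 0.016 kg m⁻⁴
  157–211 m: Δρ/Δz = 0.55/54 = 0.010 kg m⁻⁴
  211–237 m: Δρ/Δz = 0.12/26 = 4.6 × 10⁻³ kg m⁻⁴
The largest gradient is in the 109–141 m interval — the pycnocline.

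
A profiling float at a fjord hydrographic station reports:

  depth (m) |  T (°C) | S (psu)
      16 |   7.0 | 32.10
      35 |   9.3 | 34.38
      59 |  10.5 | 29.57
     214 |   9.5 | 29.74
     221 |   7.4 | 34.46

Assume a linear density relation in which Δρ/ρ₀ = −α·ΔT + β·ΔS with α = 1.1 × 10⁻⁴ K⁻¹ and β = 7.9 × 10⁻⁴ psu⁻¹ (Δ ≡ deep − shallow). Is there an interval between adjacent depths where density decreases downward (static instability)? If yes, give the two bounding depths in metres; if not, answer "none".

35–59 m

Evaluate Δρ/ρ₀ = −αΔT + βΔS across each adjacent pair:
  16–35 m: −αΔT+βΔS = −(1.1 × 10⁻⁴)(+2.3)+(7.9 × 10⁻⁴)(+2.28) = 1.5 × 10⁻³ → stable
  35–59 m: −αΔT+βΔS = −(1.1 × 10⁻⁴)(+1.2)+(7.9 × 10⁻⁴)(-4.81) = -3.9 × 10⁻³ → UNSTABLE
  59–214 m: −αΔT+βΔS = −(1.1 × 10⁻⁴)(-1.0)+(7.9 × 10⁻⁴)(+0.17) = 2.4 × 10⁻⁴ → stable
  214–221 m: −αΔT+βΔS = −(1.1 × 10⁻⁴)(-2.1)+(7.9 × 10⁻⁴)(+4.72) = 4.0 × 10⁻³ → stable
The 35–59 m interval has Δρ < 0: lighter water underlies denser water.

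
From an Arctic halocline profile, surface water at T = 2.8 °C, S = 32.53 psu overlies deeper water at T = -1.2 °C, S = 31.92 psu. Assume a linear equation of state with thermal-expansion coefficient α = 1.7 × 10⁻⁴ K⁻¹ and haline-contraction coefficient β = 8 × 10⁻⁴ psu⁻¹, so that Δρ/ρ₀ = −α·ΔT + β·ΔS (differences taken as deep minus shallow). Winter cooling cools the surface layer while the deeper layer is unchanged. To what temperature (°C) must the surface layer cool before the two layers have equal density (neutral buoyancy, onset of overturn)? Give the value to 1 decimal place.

Neutral buoyancy requires Δρ = 0, i.e. −α(T_deep − T_surf′) + β(S_deep − S_surf) = 0.
T_surf′ = T_deep − (β/α)·ΔS = -1.2 − (8 × 10⁻⁴/1.7 × 10⁻⁴)·(-0.61) = 1.671 °C.
Cooling required: 2.8 − (1.671) = 1.129 °C.

1.7 °C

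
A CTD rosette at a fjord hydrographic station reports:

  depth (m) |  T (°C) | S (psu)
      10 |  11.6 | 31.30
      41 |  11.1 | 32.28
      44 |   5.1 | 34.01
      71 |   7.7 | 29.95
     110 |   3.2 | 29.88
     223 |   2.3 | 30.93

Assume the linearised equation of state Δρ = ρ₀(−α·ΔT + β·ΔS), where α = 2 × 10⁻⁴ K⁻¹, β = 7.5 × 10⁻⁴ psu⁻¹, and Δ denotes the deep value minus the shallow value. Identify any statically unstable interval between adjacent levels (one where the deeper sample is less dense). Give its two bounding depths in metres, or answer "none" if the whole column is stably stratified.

Evaluate Δρ/ρ₀ = −αΔT + βΔS across each adjacent pair:
  10–41 m: −αΔT+βΔS = −(2 × 10⁻⁴)(-0.5)+(7.5 × 10⁻⁴)(+0.98) = 8.4 × 10⁻⁴ → stable
  41–44 m: −αΔT+βΔS = −(2 × 10⁻⁴)(-6.0)+(7.5 × 10⁻⁴)(+1.73) = 2.5 × 10⁻³ → stable
  44–71 m: −αΔT+βΔS = −(2 × 10⁻⁴)(+2.6)+(7.5 × 10⁻⁴)(-4.06) = -3.6 × 10⁻³ → UNSTABLE
  71–110 m: −αΔT+βΔS = −(2 × 10⁻⁴)(-4.5)+(7.5 × 10⁻⁴)(-0.07) = 8.5 × 10⁻⁴ → stable
  110–223 m: −αΔT+βΔS = −(2 × 10⁻⁴)(-0.9)+(7.5 × 10⁻⁴)(+1.05) = 9.7 × 10⁻⁴ → stable
The 44–71 m interval has Δρ < 0: lighter water underlies denser water.

44–71 m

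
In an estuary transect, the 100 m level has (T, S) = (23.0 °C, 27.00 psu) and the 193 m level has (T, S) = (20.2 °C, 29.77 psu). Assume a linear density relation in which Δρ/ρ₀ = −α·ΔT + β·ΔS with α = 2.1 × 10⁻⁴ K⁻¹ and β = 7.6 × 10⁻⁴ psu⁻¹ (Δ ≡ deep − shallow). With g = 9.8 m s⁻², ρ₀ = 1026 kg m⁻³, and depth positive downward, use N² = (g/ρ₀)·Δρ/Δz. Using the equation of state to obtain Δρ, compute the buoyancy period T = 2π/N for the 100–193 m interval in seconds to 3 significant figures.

ΔT = -2.8 K, ΔS = +2.77 psu (deep − shallow).
Δρ/ρ₀ = −αΔT + βΔS = 5.88 × 10⁻⁴ + 2.1052 × 10⁻³ = 2.6932 × 10⁻³, so Δρ ≈ 2.763 kg m⁻³.
N² = (g/ρ₀)·Δρ/Δz = g·(Δρ/ρ₀)/Δz = 9.8 × 2.6932 × 10⁻³ / 93 = 2.8380 × 10⁻⁴ s⁻².
N = √(2.8380 × 10⁻⁴) = 0.016846 rad s⁻¹ → T = 2π/N = 372.98 s ≈ 373 s.

373 s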